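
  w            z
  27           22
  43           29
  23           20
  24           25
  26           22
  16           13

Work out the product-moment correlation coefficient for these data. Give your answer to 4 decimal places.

n = 6, Σw = 159, Σz = 131, Σw² = 4615, Σz² = 3003, Σwz = 3681
nΣwz − ΣwΣz = 22086 − 20829 = 1257
nΣw² − (Σw)² = 27690 − 25281 = 2409; nΣz² − (Σz)² = 18018 − 17161 = 857
r = 1257 / √(2409 × 857) = 1257 / 1436.8413 ≈ 0.8748

0.8748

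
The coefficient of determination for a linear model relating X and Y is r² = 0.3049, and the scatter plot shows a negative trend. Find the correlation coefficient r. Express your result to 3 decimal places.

-0.552

|r| = √0.3049 = 0.552
The association is negative, so r = −0.552.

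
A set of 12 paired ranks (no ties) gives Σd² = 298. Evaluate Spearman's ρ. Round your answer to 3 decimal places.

-0.042

ρ = 1 − 6Σd² / [n(n²−1)] = 1 − 6×298 / (12×143)
  = 1 − 1788/1716 = 1 − 1.0420 ≈ -0.042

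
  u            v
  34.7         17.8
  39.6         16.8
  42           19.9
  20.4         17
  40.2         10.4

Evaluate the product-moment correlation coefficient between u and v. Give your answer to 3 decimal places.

-0.112

n = 5, Σu = 176.9, Σv = 81.9, Σu² = 6568.45, Σv² = 1392.25, Σuv = 2883.62
nΣuv − ΣuΣv = 14418.1 − 14488.11 = -70.01
nΣu² − (Σu)² = 32842.25 − 31293.61 = 1548.64; nΣv² − (Σv)² = 6961.25 − 6707.61 = 253.64
r = -70.01 / √(1548.64 × 253.64) = -70.01 / 626.7352 ≈ -0.112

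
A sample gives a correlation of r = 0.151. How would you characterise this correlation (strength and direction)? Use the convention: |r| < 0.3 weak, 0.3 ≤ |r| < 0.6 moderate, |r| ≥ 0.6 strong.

r = 0.151 > 0 so the relationship is positive.
|r| = 0.151, which falls in the weak range.

weak positive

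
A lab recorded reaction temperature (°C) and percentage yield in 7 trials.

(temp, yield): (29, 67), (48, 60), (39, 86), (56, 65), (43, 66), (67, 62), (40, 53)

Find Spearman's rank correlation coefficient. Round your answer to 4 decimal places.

Rank temp: 1, 5, 2, 6, 4, 7, 3
Rank yield: 6, 2, 7, 4, 5, 3, 1
d = rank(temp) − rank(yield): -5, 3, -5, 2, -1, 4, 2; Σd² = 84
ρ = 1 − 6Σd² / [n(n²−1)] = 1 − 6×84 / (7×48) = 1 − 504/336 ≈ -0.5000

-0.5000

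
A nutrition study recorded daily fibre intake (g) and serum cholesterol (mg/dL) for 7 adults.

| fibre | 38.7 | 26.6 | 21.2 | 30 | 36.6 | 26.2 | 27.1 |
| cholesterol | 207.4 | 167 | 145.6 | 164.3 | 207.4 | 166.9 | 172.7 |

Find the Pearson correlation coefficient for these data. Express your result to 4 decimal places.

n = 7, Σx = 206.4, Σy = 1231.3, Σx² = 6315.1, Σy² = 219793.27, Σxy = 37128.09
nΣxy − ΣxΣy = 259896.63 − 254140.32 = 5756.31
nΣx² − (Σx)² = 44205.7 − 42600.96 = 1604.74; nΣy² − (Σy)² = 1538552.89 − 1516099.69 = 22453.2
r = 5756.31 / √(1604.74 × 22453.2) = 5756.31 / 6002.6284 ≈ 0.9590

0.9590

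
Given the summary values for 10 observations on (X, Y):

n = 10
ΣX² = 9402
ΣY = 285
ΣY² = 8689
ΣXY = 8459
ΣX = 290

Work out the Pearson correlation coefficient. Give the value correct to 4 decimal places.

r = (nΣXY − ΣXΣY) / √[(nΣX² − (ΣX)²)(nΣY² − (ΣY)²)]
Numerator: 10×8459 − 290×285 = 1940
Denominator: √[(94020 − 84100)(86890 − 81225)] = √[9920 × 5665] = 7496.4525
r = 1940 / 7496.4525 ≈ 0.2588

0.2588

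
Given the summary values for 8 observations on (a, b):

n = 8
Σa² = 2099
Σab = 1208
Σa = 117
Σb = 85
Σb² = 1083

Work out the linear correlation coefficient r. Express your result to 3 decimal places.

-0.133

r = (nΣab − ΣaΣb) / √[(nΣa² − (Σa)²)(nΣb² − (Σb)²)]
Numerator: 8×1208 − 117×85 = -281
Denominator: √[(16792 − 13689)(8664 − 7225)] = √[3103 × 1439] = 2113.1060
r = -281 / 2113.1060 ≈ -0.133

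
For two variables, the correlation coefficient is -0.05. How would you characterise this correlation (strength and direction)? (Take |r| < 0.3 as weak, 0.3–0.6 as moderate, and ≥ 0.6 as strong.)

r = -0.05 < 0 so the relationship is negative.
|r| = 0.05, which falls in the weak range.

weak negative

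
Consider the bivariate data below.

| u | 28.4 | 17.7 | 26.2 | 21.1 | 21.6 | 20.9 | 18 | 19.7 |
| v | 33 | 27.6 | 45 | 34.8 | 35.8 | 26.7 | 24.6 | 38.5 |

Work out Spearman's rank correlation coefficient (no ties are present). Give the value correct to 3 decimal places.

0.500

Rank u: 8, 1, 7, 5, 6, 4, 2, 3
Rank v: 4, 3, 8, 5, 6, 2, 1, 7
d = rank(u) − rank(v): 4, -2, -1, 0, 0, 2, 1, -4; Σd² = 42
ρ = 1 − 6Σd² / [n(n²−1)] = 1 − 6×42 / (8×63) = 1 − 252/504 ≈ 0.500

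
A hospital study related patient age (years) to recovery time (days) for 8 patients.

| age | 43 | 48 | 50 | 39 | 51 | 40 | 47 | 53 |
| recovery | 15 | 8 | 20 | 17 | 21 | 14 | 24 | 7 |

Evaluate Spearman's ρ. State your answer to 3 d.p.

-0.095

Rank age: 3, 5, 6, 1, 7, 2, 4, 8
Rank recovery: 4, 2, 6, 5, 7, 3, 8, 1
d = rank(age) − rank(recovery): -1, 3, 0, -4, 0, -1, -4, 7; Σd² = 92
ρ = 1 − 6Σd² / [n(n²−1)] = 1 − 6×92 / (8×63) = 1 − 552/504 ≈ -0.095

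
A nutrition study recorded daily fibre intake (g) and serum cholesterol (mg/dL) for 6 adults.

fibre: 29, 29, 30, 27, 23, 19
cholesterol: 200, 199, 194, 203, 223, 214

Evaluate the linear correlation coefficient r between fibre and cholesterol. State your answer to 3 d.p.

-0.840

n = 6, Σx = 157, Σy = 1233, Σx² = 4201, Σy² = 253971, Σxy = 32067
nΣxy − ΣxΣy = 192402 − 193581 = -1179
nΣx² − (Σx)² = 25206 − 24649 = 557; nΣy² − (Σy)² = 1523826 − 1520289 = 3537
r = -1179 / √(557 × 3537) = -1179 / 1403.6057 ≈ -0.840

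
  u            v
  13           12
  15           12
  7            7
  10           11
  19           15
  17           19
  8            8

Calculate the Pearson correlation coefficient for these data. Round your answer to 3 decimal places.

n = 7, Σu = 89, Σv = 84, Σu² = 1257, Σv² = 1108, Σuv = 1167
nΣuv − ΣuΣv = 8169 − 7476 = 693
nΣu² − (Σu)² = 8799 − 7921 = 878; nΣv² − (Σv)² = 7756 − 7056 = 700
r = 693 / √(878 × 700) = 693 / 783.9643 ≈ 0.884

0.884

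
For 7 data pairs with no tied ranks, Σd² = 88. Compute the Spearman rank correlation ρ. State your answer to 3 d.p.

-0.571

ρ = 1 − 6Σd² / [n(n²−1)] = 1 − 6×88 / (7×48)
  = 1 − 528/336 = 1 − 1.5714 ≈ -0.571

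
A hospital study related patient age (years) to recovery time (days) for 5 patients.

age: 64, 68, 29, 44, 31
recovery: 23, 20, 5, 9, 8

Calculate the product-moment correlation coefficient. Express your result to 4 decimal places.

n = 5, Σx = 236, Σy = 65, Σx² = 12458, Σy² = 1099, Σxy = 3621
nΣxy − ΣxΣy = 18105 − 15340 = 2765
nΣx² − (Σx)² = 62290 − 55696 = 6594; nΣy² − (Σy)² = 5495 − 4225 = 1270
r = 2765 / √(6594 × 1270) = 2765 / 2893.8521 ≈ 0.9555

0.9555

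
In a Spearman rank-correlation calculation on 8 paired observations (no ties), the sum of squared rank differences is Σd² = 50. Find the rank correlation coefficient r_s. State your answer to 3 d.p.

0.405

ρ = 1 − 6Σd² / [n(n²−1)] = 1 − 6×50 / (8×63)
  = 1 − 300/504 = 1 − 0.5952 ≈ 0.405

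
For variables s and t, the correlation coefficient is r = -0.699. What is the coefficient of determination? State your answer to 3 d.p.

0.489

r² = (-0.699)² = 0.489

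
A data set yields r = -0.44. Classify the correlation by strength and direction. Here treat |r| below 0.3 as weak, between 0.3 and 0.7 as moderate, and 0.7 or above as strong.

r = -0.44 < 0 so the relationship is negative.
|r| = 0.44, which falls in the moderate range.

moderate negative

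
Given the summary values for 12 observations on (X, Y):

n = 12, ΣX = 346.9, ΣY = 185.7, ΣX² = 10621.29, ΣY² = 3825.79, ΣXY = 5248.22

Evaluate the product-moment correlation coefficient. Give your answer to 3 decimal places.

r = (nΣXY − ΣXΣY) / √[(nΣX² − (ΣX)²)(nΣY² − (ΣY)²)]
Numerator: 12×5248.22 − 346.9×185.7 = -1440.69
Denominator: √[(127455.48 − 120339.61)(45909.48 − 34484.49)] = √[7115.87 × 11424.99] = 9016.5816
r = -1440.69 / 9016.5816 ≈ -0.160

-0.160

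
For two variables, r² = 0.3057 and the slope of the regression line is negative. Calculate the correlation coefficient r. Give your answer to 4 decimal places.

-0.5529

|r| = √0.3057 = 0.5529
The association is negative, so r = −0.5529.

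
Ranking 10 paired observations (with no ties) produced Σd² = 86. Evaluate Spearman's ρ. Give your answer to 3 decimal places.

0.479

ρ = 1 − 6Σd² / [n(n²−1)] = 1 − 6×86 / (10×99)
  = 1 − 516/990 = 1 − 0.5212 ≈ 0.479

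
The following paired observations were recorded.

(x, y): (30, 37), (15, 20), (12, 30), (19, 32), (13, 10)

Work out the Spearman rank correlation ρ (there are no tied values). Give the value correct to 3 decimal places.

0.700

Rank x: 5, 3, 1, 4, 2
Rank y: 5, 2, 3, 4, 1
d = rank(x) − rank(y): 0, 1, -2, 0, 1; Σd² = 6
ρ = 1 − 6Σd² / [n(n²−1)] = 1 − 6×6 / (5×24) = 1 − 36/120 ≈ 0.700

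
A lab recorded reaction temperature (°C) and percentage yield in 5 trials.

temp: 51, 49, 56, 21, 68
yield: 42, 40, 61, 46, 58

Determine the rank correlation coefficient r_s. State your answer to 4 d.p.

Rank temp: 3, 2, 4, 1, 5
Rank yield: 2, 1, 5, 3, 4
d = rank(temp) − rank(yield): 1, 1, -1, -2, 1; Σd² = 8
ρ = 1 − 6Σd² / [n(n²−1)] = 1 − 6×8 / (5×24) = 1 − 48/120 ≈ 0.6000

0.6000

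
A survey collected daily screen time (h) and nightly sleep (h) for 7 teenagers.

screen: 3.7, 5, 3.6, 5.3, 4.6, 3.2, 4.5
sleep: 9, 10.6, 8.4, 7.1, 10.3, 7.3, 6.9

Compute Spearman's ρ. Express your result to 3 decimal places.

0.143

Rank screen: 3, 6, 2, 7, 5, 1, 4
Rank sleep: 5, 7, 4, 2, 6, 3, 1
d = rank(screen) − rank(sleep): -2, -1, -2, 5, -1, -2, 3; Σd² = 48
ρ = 1 − 6Σd² / [n(n²−1)] = 1 − 6×48 / (7×48) = 1 − 288/336 ≈ 0.143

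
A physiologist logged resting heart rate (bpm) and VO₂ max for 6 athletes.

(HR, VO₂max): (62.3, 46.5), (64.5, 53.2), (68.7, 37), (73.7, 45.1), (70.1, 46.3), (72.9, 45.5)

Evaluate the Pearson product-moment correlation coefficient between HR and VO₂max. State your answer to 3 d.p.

n = 6, Σx = 412.2, Σy = 273.6, Σx² = 28421.34, Σy² = 12609.44, Σxy = 18756.7
nΣxy − ΣxΣy = 112540.2 − 112777.92 = -237.72
nΣx² − (Σx)² = 170528.04 − 169908.84 = 619.2; nΣy² − (Σy)² = 75656.64 − 74856.96 = 799.68
r = -237.72 / √(619.2 × 799.68) = -237.72 / 703.6774 ≈ -0.338

-0.338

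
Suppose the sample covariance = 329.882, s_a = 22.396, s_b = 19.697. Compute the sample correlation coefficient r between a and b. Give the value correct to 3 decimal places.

0.748

r = Cov(a,b) / (s_a · s_b) = 329.882 / (22.396 × 19.697)
  = 329.882 / 441.1340 ≈ 0.748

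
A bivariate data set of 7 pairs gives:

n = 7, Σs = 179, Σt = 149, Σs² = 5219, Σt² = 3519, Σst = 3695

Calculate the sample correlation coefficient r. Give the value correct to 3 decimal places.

r = (nΣst − ΣsΣt) / √[(nΣs² − (Σs)²)(nΣt² − (Σt)²)]
Numerator: 7×3695 − 179×149 = -806
Denominator: √[(36533 − 32041)(24633 − 22201)] = √[4492 × 2432] = 3305.2298
r = -806 / 3305.2298 ≈ -0.244

-0.244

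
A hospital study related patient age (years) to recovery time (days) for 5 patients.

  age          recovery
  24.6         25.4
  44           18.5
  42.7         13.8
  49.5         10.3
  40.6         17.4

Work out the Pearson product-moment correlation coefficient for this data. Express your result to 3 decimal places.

-0.923

n = 5, Σx = 201.4, Σy = 85.4, Σx² = 8463.06, Σy² = 1586.7, Σxy = 3244.39
nΣxy − ΣxΣy = 16221.95 − 17199.56 = -977.61
nΣx² − (Σx)² = 42315.3 − 40561.96 = 1753.34; nΣy² − (Σy)² = 7933.5 − 7293.16 = 640.34
r = -977.61 / √(1753.34 × 640.34) = -977.61 / 1059.5913 ≈ -0.923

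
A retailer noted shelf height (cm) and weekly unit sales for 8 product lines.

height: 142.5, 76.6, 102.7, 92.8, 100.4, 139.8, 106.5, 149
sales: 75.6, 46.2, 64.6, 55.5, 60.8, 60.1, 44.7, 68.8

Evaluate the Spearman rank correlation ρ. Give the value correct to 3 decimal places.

0.619

Rank height: 7, 1, 4, 2, 3, 6, 5, 8
Rank sales: 8, 2, 6, 3, 5, 4, 1, 7
d = rank(height) − rank(sales): -1, -1, -2, -1, -2, 2, 4, 1; Σd² = 32
ρ = 1 − 6Σd² / [n(n²−1)] = 1 − 6×32 / (8×63) = 1 − 192/504 ≈ 0.619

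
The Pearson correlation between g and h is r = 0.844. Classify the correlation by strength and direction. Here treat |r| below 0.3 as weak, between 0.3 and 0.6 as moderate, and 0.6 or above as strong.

r = 0.844 > 0 so the relationship is positive.
|r| = 0.844, which falls in the strong range.

strong positive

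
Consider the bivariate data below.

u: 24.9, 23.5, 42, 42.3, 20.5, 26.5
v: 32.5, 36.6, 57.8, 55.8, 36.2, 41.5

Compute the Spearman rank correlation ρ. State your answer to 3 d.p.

0.771

Rank u: 3, 2, 5, 6, 1, 4
Rank v: 1, 3, 6, 5, 2, 4
d = rank(u) − rank(v): 2, -1, -1, 1, -1, 0; Σd² = 8
ρ = 1 − 6Σd² / [n(n²−1)] = 1 − 6×8 / (6×35) = 1 − 48/210 ≈ 0.771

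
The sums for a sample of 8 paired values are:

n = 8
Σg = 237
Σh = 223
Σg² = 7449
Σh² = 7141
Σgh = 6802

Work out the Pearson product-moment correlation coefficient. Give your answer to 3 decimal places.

r = (nΣgh − ΣgΣh) / √[(nΣg² − (Σg)²)(nΣh² − (Σh)²)]
Numerator: 8×6802 − 237×223 = 1565
Denominator: √[(59592 − 56169)(57128 − 49729)] = √[3423 × 7399] = 5032.5716
r = 1565 / 5032.5716 ≈ 0.311

0.311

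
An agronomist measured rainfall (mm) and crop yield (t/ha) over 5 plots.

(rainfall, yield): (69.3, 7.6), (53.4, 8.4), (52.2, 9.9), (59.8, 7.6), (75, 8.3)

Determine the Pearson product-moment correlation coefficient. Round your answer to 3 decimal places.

n = 5, Σx = 309.7, Σy = 41.8, Σx² = 19579.93, Σy² = 352.98, Σxy = 2569
nΣxy − ΣxΣy = 12845 − 12945.46 = -100.46
nΣx² − (Σx)² = 97899.65 − 95914.09 = 1985.56; nΣy² − (Σy)² = 1764.9 − 1747.24 = 17.66
r = -100.46 / √(1985.56 × 17.66) = -100.46 / 187.2565 ≈ -0.536

-0.536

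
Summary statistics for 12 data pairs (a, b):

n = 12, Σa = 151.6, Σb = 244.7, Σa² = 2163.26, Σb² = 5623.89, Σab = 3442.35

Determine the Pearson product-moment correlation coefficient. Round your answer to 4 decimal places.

r = (nΣab − ΣaΣb) / √[(nΣa² − (Σa)²)(nΣb² − (Σb)²)]
Numerator: 12×3442.35 − 151.6×244.7 = 4211.68
Denominator: √[(25959.12 − 22982.56)(67486.68 − 59878.09)] = √[2976.56 × 7608.59] = 4758.9310
r = 4211.68 / 4758.9310 ≈ 0.8850

0.8850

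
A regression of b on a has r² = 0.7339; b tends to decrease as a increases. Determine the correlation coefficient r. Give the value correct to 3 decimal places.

-0.857

|r| = √0.7339 = 0.857
The association is negative, so r = −0.857.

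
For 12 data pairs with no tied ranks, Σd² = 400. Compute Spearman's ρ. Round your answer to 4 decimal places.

ρ = 1 − 6Σd² / [n(n²−1)] = 1 − 6×400 / (12×143)
  = 1 − 2400/1716 = 1 − 1.39860 ≈ -0.3986

-0.3986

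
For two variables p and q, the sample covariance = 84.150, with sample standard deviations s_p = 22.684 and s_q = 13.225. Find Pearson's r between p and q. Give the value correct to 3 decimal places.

0.281

r = Cov(p,q) / (s_p · s_q) = 84.150 / (22.684 × 13.225)
  = 84.150 / 299.9959 ≈ 0.281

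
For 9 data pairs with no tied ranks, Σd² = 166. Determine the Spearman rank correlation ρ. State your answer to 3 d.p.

ρ = 1 − 6Σd² / [n(n²−1)] = 1 − 6×166 / (9×80)
  = 1 − 996/720 = 1 − 1.3833 ≈ -0.383

-0.383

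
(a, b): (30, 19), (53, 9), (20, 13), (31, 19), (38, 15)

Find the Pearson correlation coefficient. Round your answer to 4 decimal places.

-0.5498

n = 5, Σa = 172, Σb = 75, Σa² = 6514, Σb² = 1197, Σab = 2466
nΣab − ΣaΣb = 12330 − 12900 = -570
nΣa² − (Σa)² = 32570 − 29584 = 2986; nΣb² − (Σb)² = 5985 − 5625 = 360
r = -570 / √(2986 × 360) = -570 / 1036.8028 ≈ -0.5498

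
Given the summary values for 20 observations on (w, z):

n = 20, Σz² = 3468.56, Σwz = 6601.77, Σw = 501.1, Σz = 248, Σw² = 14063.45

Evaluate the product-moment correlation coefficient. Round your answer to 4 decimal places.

0.5039

r = (nΣwz − ΣwΣz) / √[(nΣw² − (Σw)²)(nΣz² − (Σz)²)]
Numerator: 20×6601.77 − 501.1×248 = 7762.6
Denominator: √[(281269 − 251101.21)(69371.2 − 61504)] = √[30167.79 × 7867.2] = 15405.7144
r = 7762.6 / 15405.7144 ≈ 0.5039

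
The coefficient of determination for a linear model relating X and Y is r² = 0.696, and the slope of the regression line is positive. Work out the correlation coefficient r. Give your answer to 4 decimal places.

|r| = √0.696 = 0.8343
The association is positive, so r = 0.8343.

0.8343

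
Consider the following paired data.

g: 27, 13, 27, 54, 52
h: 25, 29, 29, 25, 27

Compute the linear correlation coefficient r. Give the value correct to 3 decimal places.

n = 5, Σg = 173, Σh = 135, Σg² = 7247, Σh² = 3661, Σgh = 4589
nΣgh − ΣgΣh = 22945 − 23355 = -410
nΣg² − (Σg)² = 36235 − 29929 = 6306; nΣh² − (Σh)² = 18305 − 18225 = 80
r = -410 / √(6306 × 80) = -410 / 710.2676 ≈ -0.577

-0.577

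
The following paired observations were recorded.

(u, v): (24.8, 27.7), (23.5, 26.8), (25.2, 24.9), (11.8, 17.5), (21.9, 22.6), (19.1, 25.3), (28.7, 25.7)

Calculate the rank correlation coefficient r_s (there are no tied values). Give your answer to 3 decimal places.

0.536

Rank u: 5, 4, 6, 1, 3, 2, 7
Rank v: 7, 6, 3, 1, 2, 4, 5
d = rank(u) − rank(v): -2, -2, 3, 0, 1, -2, 2; Σd² = 26
ρ = 1 − 6Σd² / [n(n²−1)] = 1 − 6×26 / (7×48) = 1 − 156/336 ≈ 0.536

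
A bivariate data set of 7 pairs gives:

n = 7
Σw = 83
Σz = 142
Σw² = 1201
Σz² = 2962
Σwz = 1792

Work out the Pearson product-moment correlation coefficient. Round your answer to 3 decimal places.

0.815

r = (nΣwz − ΣwΣz) / √[(nΣw² − (Σw)²)(nΣz² − (Σz)²)]
Numerator: 7×1792 − 83×142 = 758
Denominator: √[(8407 − 6889)(20734 − 20164)] = √[1518 × 570] = 930.1935
r = 758 / 930.1935 ≈ 0.815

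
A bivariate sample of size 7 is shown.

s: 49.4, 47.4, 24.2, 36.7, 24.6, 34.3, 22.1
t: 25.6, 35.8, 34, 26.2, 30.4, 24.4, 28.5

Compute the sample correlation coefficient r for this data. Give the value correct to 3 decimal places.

-0.091

n = 7, Σs = 238.7, Σt = 204.9, Σs² = 8889.71, Σt² = 6111.21, Σst = 6960.51
nΣst − ΣsΣt = 48723.57 − 48909.63 = -186.06
nΣs² − (Σs)² = 62227.97 − 56977.69 = 5250.28; nΣt² − (Σt)² = 42778.47 − 41984.01 = 794.46
r = -186.06 / √(5250.28 × 794.46) = -186.06 / 2042.3363 ≈ -0.091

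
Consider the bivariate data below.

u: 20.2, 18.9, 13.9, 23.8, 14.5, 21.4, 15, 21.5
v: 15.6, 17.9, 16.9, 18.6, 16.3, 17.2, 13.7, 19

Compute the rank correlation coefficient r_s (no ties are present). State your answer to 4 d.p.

Rank u: 5, 4, 1, 8, 2, 6, 3, 7
Rank v: 2, 6, 4, 7, 3, 5, 1, 8
d = rank(u) − rank(v): 3, -2, -3, 1, -1, 1, 2, -1; Σd² = 30
ρ = 1 − 6Σd² / [n(n²−1)] = 1 − 6×30 / (8×63) = 1 − 180/504 ≈ 0.6429

0.6429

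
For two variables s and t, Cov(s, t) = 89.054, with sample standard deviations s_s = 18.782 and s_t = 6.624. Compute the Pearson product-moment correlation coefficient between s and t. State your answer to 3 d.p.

0.716

r = Cov(s,t) / (s_s · s_t) = 89.054 / (18.782 × 6.624)
  = 89.054 / 124.4120 ≈ 0.716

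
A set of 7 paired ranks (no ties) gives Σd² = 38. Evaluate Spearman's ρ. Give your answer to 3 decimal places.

0.321

ρ = 1 − 6Σd² / [n(n²−1)] = 1 − 6×38 / (7×48)
  = 1 − 228/336 = 1 − 0.6786 ≈ 0.321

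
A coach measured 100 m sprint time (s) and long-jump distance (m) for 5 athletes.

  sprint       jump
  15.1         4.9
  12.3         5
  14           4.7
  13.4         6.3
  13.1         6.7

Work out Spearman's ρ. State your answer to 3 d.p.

Rank sprint: 5, 1, 4, 3, 2
Rank jump: 2, 3, 1, 4, 5
d = rank(sprint) − rank(jump): 3, -2, 3, -1, -3; Σd² = 32
ρ = 1 − 6Σd² / [n(n²−1)] = 1 − 6×32 / (5×24) = 1 − 192/120 ≈ -0.600

-0.600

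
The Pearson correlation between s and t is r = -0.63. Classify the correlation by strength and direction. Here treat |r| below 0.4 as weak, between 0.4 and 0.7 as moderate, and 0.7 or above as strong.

moderate negative

r = -0.63 < 0 so the relationship is negative.
|r| = 0.63, which falls in the moderate range.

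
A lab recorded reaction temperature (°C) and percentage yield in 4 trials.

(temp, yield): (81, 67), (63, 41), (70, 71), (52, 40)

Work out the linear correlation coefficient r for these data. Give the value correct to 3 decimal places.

n = 4, Σx = 266, Σy = 219, Σx² = 18134, Σy² = 12811, Σxy = 15060
nΣxy − ΣxΣy = 60240 − 58254 = 1986
nΣx² − (Σx)² = 72536 − 70756 = 1780; nΣy² − (Σy)² = 51244 − 47961 = 3283
r = 1986 / √(1780 × 3283) = 1986 / 2417.3829 ≈ 0.822

0.822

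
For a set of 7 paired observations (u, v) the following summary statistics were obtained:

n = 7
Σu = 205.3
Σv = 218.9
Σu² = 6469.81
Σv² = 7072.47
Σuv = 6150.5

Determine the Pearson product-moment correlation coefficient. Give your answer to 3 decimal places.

-0.844

r = (nΣuv − ΣuΣv) / √[(nΣu² − (Σu)²)(nΣv² − (Σv)²)]
Numerator: 7×6150.5 − 205.3×218.9 = -1886.67
Denominator: √[(45288.67 − 42148.09)(49507.29 − 47917.21)] = √[3140.58 × 1590.08] = 2234.6752
r = -1886.67 / 2234.6752 ≈ -0.844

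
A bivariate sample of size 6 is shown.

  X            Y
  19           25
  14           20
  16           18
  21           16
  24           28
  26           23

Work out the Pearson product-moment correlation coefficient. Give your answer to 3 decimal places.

0.473

n = 6, ΣX = 120, ΣY = 130, ΣX² = 2506, ΣY² = 2918, ΣXY = 2649
nΣXY − ΣXΣY = 15894 − 15600 = 294
nΣX² − (ΣX)² = 15036 − 14400 = 636; nΣY² − (ΣY)² = 17508 − 16900 = 608
r = 294 / √(636 × 608) = 294 / 621.8424 ≈ 0.473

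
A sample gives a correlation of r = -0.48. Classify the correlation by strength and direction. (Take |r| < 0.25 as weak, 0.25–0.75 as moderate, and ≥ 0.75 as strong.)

r = -0.48 < 0 so the relationship is negative.
|r| = 0.48, which falls in the moderate range.

moderate negative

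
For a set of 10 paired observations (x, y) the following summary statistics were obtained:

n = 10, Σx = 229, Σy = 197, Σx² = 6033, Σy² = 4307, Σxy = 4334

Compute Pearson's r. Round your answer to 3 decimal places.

-0.306

r = (nΣxy − ΣxΣy) / √[(nΣx² − (Σx)²)(nΣy² − (Σy)²)]
Numerator: 10×4334 − 229×197 = -1773
Denominator: √[(60330 − 52441)(43070 − 38809)] = √[7889 × 4261] = 5797.8469
r = -1773 / 5797.8469 ≈ -0.306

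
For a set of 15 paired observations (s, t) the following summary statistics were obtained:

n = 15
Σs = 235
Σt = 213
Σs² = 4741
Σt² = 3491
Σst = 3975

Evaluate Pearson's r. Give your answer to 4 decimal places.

0.9077

r = (nΣst − ΣsΣt) / √[(nΣs² − (Σs)²)(nΣt² − (Σt)²)]
Numerator: 15×3975 − 235×213 = 9570
Denominator: √[(71115 − 55225)(52365 − 45369)] = √[15890 × 6996] = 10543.5497
r = 9570 / 10543.5497 ≈ 0.9077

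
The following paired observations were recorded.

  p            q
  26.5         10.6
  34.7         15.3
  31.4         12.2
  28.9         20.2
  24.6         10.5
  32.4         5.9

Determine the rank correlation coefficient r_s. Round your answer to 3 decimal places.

0.200

Rank p: 2, 6, 4, 3, 1, 5
Rank q: 3, 5, 4, 6, 2, 1
d = rank(p) − rank(q): -1, 1, 0, -3, -1, 4; Σd² = 28
ρ = 1 − 6Σd² / [n(n²−1)] = 1 − 6×28 / (6×35) = 1 − 168/210 ≈ 0.200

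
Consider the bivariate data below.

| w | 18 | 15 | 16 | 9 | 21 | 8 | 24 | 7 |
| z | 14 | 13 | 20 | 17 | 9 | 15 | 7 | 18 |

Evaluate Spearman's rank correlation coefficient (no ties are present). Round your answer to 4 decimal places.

Rank w: 6, 4, 5, 3, 7, 2, 8, 1
Rank z: 4, 3, 8, 6, 2, 5, 1, 7
d = rank(w) − rank(z): 2, 1, -3, -3, 5, -3, 7, -6; Σd² = 142
ρ = 1 − 6Σd² / [n(n²−1)] = 1 − 6×142 / (8×63) = 1 − 852/504 ≈ -0.6905

-0.6905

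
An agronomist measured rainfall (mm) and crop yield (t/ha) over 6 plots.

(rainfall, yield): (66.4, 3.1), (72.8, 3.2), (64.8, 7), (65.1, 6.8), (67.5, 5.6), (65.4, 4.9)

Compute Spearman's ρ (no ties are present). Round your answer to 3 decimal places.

Rank rainfall: 4, 6, 1, 2, 5, 3
Rank yield: 1, 2, 6, 5, 4, 3
d = rank(rainfall) − rank(yield): 3, 4, -5, -3, 1, 0; Σd² = 60
ρ = 1 − 6Σd² / [n(n²−1)] = 1 − 6×60 / (6×35) = 1 − 360/210 ≈ -0.714

-0.714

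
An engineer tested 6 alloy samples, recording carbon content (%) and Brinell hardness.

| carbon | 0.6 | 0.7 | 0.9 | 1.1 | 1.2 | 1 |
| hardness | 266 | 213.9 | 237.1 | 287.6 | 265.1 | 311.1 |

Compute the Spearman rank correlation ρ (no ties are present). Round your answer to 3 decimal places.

Rank carbon: 1, 2, 3, 5, 6, 4
Rank hardness: 4, 1, 2, 5, 3, 6
d = rank(carbon) − rank(hardness): -3, 1, 1, 0, 3, -2; Σd² = 24
ρ = 1 − 6Σd² / [n(n²−1)] = 1 − 6×24 / (6×35) = 1 − 144/210 ≈ 0.314

0.314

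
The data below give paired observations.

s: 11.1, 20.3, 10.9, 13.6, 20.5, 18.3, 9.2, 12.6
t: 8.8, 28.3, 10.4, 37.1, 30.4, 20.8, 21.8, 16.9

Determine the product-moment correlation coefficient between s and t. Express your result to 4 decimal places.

0.5391

n = 8, Σs = 116.5, Σt = 174.5, Σs² = 1837.61, Σt² = 4480.55, Σst = 2707.43
nΣst − ΣsΣt = 21659.44 − 20329.25 = 1330.19
nΣs² − (Σs)² = 14700.88 − 13572.25 = 1128.63; nΣt² − (Σt)² = 35844.4 − 30450.25 = 5394.15
r = 1330.19 / √(1128.63 × 5394.15) = 1330.19 / 2467.3872 ≈ 0.5391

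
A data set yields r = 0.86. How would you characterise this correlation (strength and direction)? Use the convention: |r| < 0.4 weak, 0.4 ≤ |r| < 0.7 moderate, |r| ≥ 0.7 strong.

r = 0.86 > 0 so the relationship is positive.
|r| = 0.86, which falls in the strong range.

strong positive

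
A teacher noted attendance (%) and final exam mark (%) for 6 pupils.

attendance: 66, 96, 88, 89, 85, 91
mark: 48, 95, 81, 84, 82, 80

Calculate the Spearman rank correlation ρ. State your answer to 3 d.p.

Rank attendance: 1, 6, 3, 4, 2, 5
Rank mark: 1, 6, 3, 5, 4, 2
d = rank(attendance) − rank(mark): 0, 0, 0, -1, -2, 3; Σd² = 14
ρ = 1 − 6Σd² / [n(n²−1)] = 1 − 6×14 / (6×35) = 1 − 84/210 ≈ 0.600

0.600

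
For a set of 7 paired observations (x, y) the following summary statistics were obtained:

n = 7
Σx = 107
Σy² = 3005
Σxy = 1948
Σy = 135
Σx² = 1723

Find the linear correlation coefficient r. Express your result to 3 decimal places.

r = (nΣxy − ΣxΣy) / √[(nΣx² − (Σx)²)(nΣy² − (Σy)²)]
Numerator: 7×1948 − 107×135 = -809
Denominator: √[(12061 − 11449)(21035 − 18225)] = √[612 × 2810] = 1311.3810
r = -809 / 1311.3810 ≈ -0.617

-0.617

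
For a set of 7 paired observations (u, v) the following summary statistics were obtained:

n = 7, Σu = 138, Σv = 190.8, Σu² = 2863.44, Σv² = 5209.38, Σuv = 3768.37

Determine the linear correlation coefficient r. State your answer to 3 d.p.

0.195

r = (nΣuv − ΣuΣv) / √[(nΣu² − (Σu)²)(nΣv² − (Σv)²)]
Numerator: 7×3768.37 − 138×190.8 = 48.19
Denominator: √[(20044.08 − 19044)(36465.66 − 36404.64)] = √[1000.08 × 61.02] = 247.0321
r = 48.19 / 247.0321 ≈ 0.195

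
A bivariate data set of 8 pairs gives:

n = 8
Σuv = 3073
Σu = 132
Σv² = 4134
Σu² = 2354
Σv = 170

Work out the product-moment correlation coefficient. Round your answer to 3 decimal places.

0.885

r = (nΣuv − ΣuΣv) / √[(nΣu² − (Σu)²)(nΣv² − (Σv)²)]
Numerator: 8×3073 − 132×170 = 2144
Denominator: √[(18832 − 17424)(33072 − 28900)] = √[1408 × 4172] = 2423.6699
r = 2144 / 2423.6699 ≈ 0.885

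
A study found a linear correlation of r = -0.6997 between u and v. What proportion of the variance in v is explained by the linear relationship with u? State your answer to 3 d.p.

r² = (-0.6997)² = 0.490

0.490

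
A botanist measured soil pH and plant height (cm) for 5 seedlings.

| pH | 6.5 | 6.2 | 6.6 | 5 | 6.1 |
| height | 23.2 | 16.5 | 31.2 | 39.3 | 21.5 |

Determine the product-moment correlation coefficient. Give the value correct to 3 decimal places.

-0.615

n = 5, Σx = 30.4, Σy = 131.7, Σx² = 186.46, Σy² = 3790.67, Σxy = 786.67
nΣxy − ΣxΣy = 3933.35 − 4003.68 = -70.33
nΣx² − (Σx)² = 932.3 − 924.16 = 8.14; nΣy² − (Σy)² = 18953.35 − 17344.89 = 1608.46
r = -70.33 / √(8.14 × 1608.46) = -70.33 / 114.4241 ≈ -0.615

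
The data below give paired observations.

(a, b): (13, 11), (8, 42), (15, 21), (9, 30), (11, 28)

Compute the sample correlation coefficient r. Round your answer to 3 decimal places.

n = 5, Σa = 56, Σb = 132, Σa² = 660, Σb² = 4010, Σab = 1372
nΣab − ΣaΣb = 6860 − 7392 = -532
nΣa² − (Σa)² = 3300 − 3136 = 164; nΣb² − (Σb)² = 20050 − 17424 = 2626
r = -532 / √(164 × 2626) = -532 / 656.2500 ≈ -0.811

-0.811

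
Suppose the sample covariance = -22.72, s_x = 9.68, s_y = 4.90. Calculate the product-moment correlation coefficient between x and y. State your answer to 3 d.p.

r = Cov(x,y) / (s_x · s_y) = -22.72 / (9.68 × 4.90)
  = -22.72 / 47.4320 ≈ -0.479

-0.479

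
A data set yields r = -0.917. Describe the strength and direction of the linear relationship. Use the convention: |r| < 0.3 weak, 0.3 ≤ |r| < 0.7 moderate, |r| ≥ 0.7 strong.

strong negative

r = -0.917 < 0 so the relationship is negative.
|r| = 0.917, which falls in the strong range.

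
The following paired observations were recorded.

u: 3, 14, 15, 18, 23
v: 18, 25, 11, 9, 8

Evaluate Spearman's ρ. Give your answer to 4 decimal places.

Rank u: 1, 2, 3, 4, 5
Rank v: 4, 5, 3, 2, 1
d = rank(u) − rank(v): -3, -3, 0, 2, 4; Σd² = 38
ρ = 1 − 6Σd² / [n(n²−1)] = 1 − 6×38 / (5×24) = 1 − 228/120 ≈ -0.9000

-0.9000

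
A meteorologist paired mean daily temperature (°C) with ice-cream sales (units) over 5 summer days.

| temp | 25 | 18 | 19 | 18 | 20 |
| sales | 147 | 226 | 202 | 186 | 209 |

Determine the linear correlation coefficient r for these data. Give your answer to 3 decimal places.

-0.833

n = 5, Σx = 100, Σy = 970, Σx² = 2034, Σy² = 191766, Σxy = 19109
nΣxy − ΣxΣy = 95545 − 97000 = -1455
nΣx² − (Σx)² = 10170 − 10000 = 170; nΣy² − (Σy)² = 958830 − 940900 = 17930
r = -1455 / √(170 × 17930) = -1455 / 1745.8809 ≈ -0.833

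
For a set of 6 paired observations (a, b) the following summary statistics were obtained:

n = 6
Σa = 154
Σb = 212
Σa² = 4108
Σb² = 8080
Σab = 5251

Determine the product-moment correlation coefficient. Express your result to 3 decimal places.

-0.629

r = (nΣab − ΣaΣb) / √[(nΣa² − (Σa)²)(nΣb² − (Σb)²)]
Numerator: 6×5251 − 154×212 = -1142
Denominator: √[(24648 − 23716)(48480 − 44944)] = √[932 × 3536] = 1815.3655
r = -1142 / 1815.3655 ≈ -0.629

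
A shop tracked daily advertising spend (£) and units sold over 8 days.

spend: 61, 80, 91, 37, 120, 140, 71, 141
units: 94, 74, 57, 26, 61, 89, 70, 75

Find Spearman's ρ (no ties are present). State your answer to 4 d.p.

Rank spend: 2, 4, 5, 1, 6, 7, 3, 8
Rank units: 8, 5, 2, 1, 3, 7, 4, 6
d = rank(spend) − rank(units): -6, -1, 3, 0, 3, 0, -1, 2; Σd² = 60
ρ = 1 − 6Σd² / [n(n²−1)] = 1 − 6×60 / (8×63) = 1 − 360/504 ≈ 0.2857

0.2857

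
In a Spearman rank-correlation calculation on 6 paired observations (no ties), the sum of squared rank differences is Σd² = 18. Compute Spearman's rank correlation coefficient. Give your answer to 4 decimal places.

0.4857

ρ = 1 − 6Σd² / [n(n²−1)] = 1 − 6×18 / (6×35)
  = 1 − 108/210 = 1 − 0.51429 ≈ 0.4857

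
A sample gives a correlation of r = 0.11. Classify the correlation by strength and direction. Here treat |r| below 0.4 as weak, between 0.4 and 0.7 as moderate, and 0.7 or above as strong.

weak positive

r = 0.11 > 0 so the relationship is positive.
|r| = 0.11, which falls in the weak range.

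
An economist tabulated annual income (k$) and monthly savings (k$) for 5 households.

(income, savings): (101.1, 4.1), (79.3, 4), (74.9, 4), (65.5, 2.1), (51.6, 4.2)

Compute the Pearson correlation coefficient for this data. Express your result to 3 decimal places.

0.234

n = 5, Σx = 372.4, Σy = 18.4, Σx² = 29072.52, Σy² = 70.86, Σxy = 1385.58
nΣxy − ΣxΣy = 6927.9 − 6852.16 = 75.74
nΣx² − (Σx)² = 145362.6 − 138681.76 = 6680.84; nΣy² − (Σy)² = 354.3 − 338.56 = 15.74
r = 75.74 / √(6680.84 × 15.74) = 75.74 / 324.2783 ≈ 0.234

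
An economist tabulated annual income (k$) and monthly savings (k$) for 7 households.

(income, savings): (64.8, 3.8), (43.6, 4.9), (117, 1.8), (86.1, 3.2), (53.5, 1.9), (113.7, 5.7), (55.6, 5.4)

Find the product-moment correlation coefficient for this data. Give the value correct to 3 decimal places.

-0.147

n = 7, Σx = 534.3, Σy = 26.7, Σx² = 46083.51, Σy² = 117.19, Σxy = 1995.98
nΣxy − ΣxΣy = 13971.86 − 14265.81 = -293.95
nΣx² − (Σx)² = 322584.57 − 285476.49 = 37108.08; nΣy² − (Σy)² = 820.33 − 712.89 = 107.44
r = -293.95 / √(37108.08 × 107.44) = -293.95 / 1996.7203 ≈ -0.147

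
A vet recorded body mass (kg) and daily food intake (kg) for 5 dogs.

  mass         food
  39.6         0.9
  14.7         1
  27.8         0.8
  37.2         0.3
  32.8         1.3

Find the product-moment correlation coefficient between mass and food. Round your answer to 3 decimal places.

-0.307

n = 5, Σx = 152.1, Σy = 4.3, Σx² = 5016.77, Σy² = 4.23, Σxy = 126.38
nΣxy − ΣxΣy = 631.9 − 654.03 = -22.13
nΣx² − (Σx)² = 25083.85 − 23134.41 = 1949.44; nΣy² − (Σy)² = 21.15 − 18.49 = 2.66
r = -22.13 / √(1949.44 × 2.66) = -22.13 / 72.0105 ≈ -0.307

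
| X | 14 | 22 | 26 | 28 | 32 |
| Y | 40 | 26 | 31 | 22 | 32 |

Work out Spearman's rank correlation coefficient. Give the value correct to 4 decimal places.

-0.3000

Rank X: 1, 2, 3, 4, 5
Rank Y: 5, 2, 3, 1, 4
d = rank(X) − rank(Y): -4, 0, 0, 3, 1; Σd² = 26
ρ = 1 − 6Σd² / [n(n²−1)] = 1 − 6×26 / (5×24) = 1 − 156/120 ≈ -0.3000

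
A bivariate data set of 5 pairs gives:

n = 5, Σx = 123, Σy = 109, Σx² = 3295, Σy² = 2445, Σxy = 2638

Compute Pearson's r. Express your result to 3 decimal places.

r = (nΣxy − ΣxΣy) / √[(nΣx² − (Σx)²)(nΣy² − (Σy)²)]
Numerator: 5×2638 − 123×109 = -217
Denominator: √[(16475 − 15129)(12225 − 11881)] = √[1346 × 344] = 680.4587
r = -217 / 680.4587 ≈ -0.319

-0.319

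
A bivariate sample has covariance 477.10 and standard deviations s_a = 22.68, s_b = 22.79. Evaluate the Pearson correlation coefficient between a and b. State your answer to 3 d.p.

r = Cov(a,b) / (s_a · s_b) = 477.10 / (22.68 × 22.79)
  = 477.10 / 516.8772 ≈ 0.923

0.923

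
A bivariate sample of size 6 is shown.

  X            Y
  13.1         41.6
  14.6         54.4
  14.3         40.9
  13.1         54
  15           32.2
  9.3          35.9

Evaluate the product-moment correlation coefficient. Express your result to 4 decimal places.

0.2182

n = 6, ΣX = 79.4, ΣY = 259, ΣX² = 1072.36, ΣY² = 11604.38, ΣXY = 3448.34
nΣXY − ΣXΣY = 20690.04 − 20564.6 = 125.44
nΣX² − (ΣX)² = 6434.16 − 6304.36 = 129.8; nΣY² − (ΣY)² = 69626.28 − 67081 = 2545.28
r = 125.44 / √(129.8 × 2545.28) = 125.44 / 574.7846 ≈ 0.2182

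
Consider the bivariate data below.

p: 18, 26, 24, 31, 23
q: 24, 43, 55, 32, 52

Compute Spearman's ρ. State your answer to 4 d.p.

Rank p: 1, 4, 3, 5, 2
Rank q: 1, 3, 5, 2, 4
d = rank(p) − rank(q): 0, 1, -2, 3, -2; Σd² = 18
ρ = 1 − 6Σd² / [n(n²−1)] = 1 − 6×18 / (5×24) = 1 − 108/120 ≈ 0.1000

0.1000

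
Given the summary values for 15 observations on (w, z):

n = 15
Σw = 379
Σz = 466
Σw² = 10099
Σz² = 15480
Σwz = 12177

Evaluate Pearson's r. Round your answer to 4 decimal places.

0.5561

r = (nΣwz − ΣwΣz) / √[(nΣw² − (Σw)²)(nΣz² − (Σz)²)]
Numerator: 15×12177 − 379×466 = 6041
Denominator: √[(151485 − 143641)(232200 − 217156)] = √[7844 × 15044] = 10863.0169
r = 6041 / 10863.0169 ≈ 0.5561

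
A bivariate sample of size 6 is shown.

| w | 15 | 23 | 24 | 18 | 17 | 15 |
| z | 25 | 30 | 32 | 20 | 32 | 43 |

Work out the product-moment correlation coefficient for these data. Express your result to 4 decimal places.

n = 6, Σw = 112, Σz = 182, Σw² = 2168, Σz² = 5822, Σwz = 3382
nΣwz − ΣwΣz = 20292 − 20384 = -92
nΣw² − (Σw)² = 13008 − 12544 = 464; nΣz² − (Σz)² = 34932 − 33124 = 1808
r = -92 / √(464 × 1808) = -92 / 915.9214 ≈ -0.1004

-0.1004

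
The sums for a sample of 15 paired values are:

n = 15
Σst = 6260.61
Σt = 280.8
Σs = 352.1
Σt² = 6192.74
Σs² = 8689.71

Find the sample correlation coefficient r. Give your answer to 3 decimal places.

-0.524

r = (nΣst − ΣsΣt) / √[(nΣs² − (Σs)²)(nΣt² − (Σt)²)]
Numerator: 15×6260.61 − 352.1×280.8 = -4960.53
Denominator: √[(130345.65 − 123974.41)(92891.1 − 78848.64)] = √[6371.24 × 14042.46] = 9458.7464
r = -4960.53 / 9458.7464 ≈ -0.524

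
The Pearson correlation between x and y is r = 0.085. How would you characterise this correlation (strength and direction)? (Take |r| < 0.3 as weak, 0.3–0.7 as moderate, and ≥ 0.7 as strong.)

r = 0.085 > 0 so the relationship is positive.
|r| = 0.085, which falls in the weak range.

weak positive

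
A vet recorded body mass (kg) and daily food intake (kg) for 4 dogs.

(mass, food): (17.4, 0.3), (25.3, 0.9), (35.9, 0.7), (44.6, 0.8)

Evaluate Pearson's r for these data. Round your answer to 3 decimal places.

0.600

n = 4, Σx = 123.2, Σy = 2.7, Σx² = 4220.82, Σy² = 2.03, Σxy = 88.8
nΣxy − ΣxΣy = 355.2 − 332.64 = 22.56
nΣx² − (Σx)² = 16883.28 − 15178.24 = 1705.04; nΣy² − (Σy)² = 8.12 − 7.29 = 0.83
r = 22.56 / √(1705.04 × 0.83) = 22.56 / 37.6189 ≈ 0.600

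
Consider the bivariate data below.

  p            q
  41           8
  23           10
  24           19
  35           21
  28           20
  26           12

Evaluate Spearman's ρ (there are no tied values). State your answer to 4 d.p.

0.0857

Rank p: 6, 1, 2, 5, 4, 3
Rank q: 1, 2, 4, 6, 5, 3
d = rank(p) − rank(q): 5, -1, -2, -1, -1, 0; Σd² = 32
ρ = 1 − 6Σd² / [n(n²−1)] = 1 − 6×32 / (6×35) = 1 − 192/210 ≈ 0.0857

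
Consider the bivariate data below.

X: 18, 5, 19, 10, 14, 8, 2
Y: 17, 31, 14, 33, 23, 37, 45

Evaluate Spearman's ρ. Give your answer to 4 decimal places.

Rank X: 6, 2, 7, 4, 5, 3, 1
Rank Y: 2, 4, 1, 5, 3, 6, 7
d = rank(X) − rank(Y): 4, -2, 6, -1, 2, -3, -6; Σd² = 106
ρ = 1 − 6Σd² / [n(n²−1)] = 1 − 6×106 / (7×48) = 1 − 636/336 ≈ -0.8929

-0.8929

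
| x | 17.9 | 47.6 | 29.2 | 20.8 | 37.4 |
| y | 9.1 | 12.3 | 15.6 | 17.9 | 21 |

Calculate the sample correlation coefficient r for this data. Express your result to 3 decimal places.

0.179

n = 5, Σx = 152.9, Σy = 75.9, Σx² = 5270.21, Σy² = 1238.87, Σxy = 2361.61
nΣxy − ΣxΣy = 11808.05 − 11605.11 = 202.94
nΣx² − (Σx)² = 26351.05 − 23378.41 = 2972.64; nΣy² − (Σy)² = 6194.35 − 5760.81 = 433.54
r = 202.94 / √(2972.64 × 433.54) = 202.94 / 1135.2349 ≈ 0.179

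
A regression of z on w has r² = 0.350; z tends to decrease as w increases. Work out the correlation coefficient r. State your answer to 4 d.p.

-0.5916

|r| = √0.350 = 0.5916
The association is negative, so r = −0.5916.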